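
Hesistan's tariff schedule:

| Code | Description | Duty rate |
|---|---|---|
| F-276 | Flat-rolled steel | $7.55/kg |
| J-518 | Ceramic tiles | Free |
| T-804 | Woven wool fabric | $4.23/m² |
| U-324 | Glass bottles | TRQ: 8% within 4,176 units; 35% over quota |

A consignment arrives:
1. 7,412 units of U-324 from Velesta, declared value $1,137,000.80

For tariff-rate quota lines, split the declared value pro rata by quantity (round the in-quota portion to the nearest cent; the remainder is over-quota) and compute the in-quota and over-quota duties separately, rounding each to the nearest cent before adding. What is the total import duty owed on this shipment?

$224,988.71

Line 1 (U-324, Velesta, 7,412 units, $1,137,000.80):
Code U-324 is under a tariff-rate quota (threshold 4,176 units). In-quota: 4,176 units at 8%; over-quota: 3,236 units at 35%.
Pro-rata value split: in-quota = $1,137,000.80 × 4,176/7,412 = $640,598.40; over-quota = $1,137,000.80 − $640,598.40 = $496,402.40.
In-quota duty = $640,598.40 × 8% = $51,247.87. Over-quota duty = $496,402.40 × 35% = $173,740.84.
Line duty = $51,247.87 + $173,740.84 = $224,988.71.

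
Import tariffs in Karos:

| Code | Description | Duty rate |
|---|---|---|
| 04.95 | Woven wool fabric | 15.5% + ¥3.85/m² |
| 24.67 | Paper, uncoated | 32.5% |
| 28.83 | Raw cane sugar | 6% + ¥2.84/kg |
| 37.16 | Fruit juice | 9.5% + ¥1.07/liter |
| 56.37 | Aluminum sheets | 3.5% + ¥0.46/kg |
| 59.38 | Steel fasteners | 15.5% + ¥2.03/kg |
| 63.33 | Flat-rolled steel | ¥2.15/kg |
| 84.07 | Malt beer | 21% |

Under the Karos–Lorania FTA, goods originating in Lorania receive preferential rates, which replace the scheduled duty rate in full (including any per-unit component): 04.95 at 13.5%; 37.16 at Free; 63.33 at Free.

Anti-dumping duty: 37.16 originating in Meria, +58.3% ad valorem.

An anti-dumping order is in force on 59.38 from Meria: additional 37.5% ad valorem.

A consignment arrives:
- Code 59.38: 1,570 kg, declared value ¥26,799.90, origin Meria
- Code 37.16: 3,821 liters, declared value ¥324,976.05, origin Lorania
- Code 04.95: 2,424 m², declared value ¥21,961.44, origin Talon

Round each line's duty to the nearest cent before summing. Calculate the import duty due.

Line 1 (59.38, Meria, 1,570 kg, ¥26,799.90):
Base rate for 59.38 is 15.5% + ¥2.03/kg.
Additional duty on 59.38 from Meria: +37.5%. Applied ad valorem rate: 15.5% + 37.5% = 53%.
Duty = ¥26,799.90 × 53% + 1,570 × ¥2.03 = ¥17,391.05.
Line 2 (37.16, Lorania, 3,821 liters, ¥324,976.05):
Base rate for 37.16 is 9.5% + ¥1.07/liter.
Origin Lorania qualifies under the Karos–Lorania agreement and 37.16 is covered: preferential rate Free applies instead.
The additional-duty order on 37.16 targets Meria, not Lorania; it does not apply.
Duty = ¥324,976.05 × 0% = ¥0.00.
Line 3 (04.95, Talon, 2,424 m², ¥21,961.44):
Base rate for 04.95 is 15.5% + ¥3.85/m².
04.95 has an FTA preferential rate, but origin Talon is not Lorania; base rate stands.
Duty = ¥21,961.44 × 15.5% + 2,424 × ¥3.85 = ¥12,736.42.
Total = ¥17,391.05 + ¥0.00 + ¥12,736.42 = ¥30,127.47.

¥30,127.47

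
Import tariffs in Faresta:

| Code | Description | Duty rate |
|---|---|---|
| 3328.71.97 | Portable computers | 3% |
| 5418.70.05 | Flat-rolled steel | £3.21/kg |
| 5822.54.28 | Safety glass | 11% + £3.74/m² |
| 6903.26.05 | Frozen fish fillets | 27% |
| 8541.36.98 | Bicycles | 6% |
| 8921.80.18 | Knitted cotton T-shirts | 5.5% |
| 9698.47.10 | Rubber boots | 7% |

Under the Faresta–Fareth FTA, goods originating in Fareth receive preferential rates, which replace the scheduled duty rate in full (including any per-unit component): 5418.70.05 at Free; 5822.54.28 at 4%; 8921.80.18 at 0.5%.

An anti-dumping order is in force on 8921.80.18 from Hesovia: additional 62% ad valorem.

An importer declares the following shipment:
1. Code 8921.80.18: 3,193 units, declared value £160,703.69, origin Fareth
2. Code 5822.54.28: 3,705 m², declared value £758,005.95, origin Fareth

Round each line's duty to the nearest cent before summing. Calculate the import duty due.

Line 1 (8921.80.18, Fareth, 3,193 units, £160,703.69):
Base rate for 8921.80.18 is 5.5%.
Origin Fareth qualifies under the Faresta–Fareth agreement and 8921.80.18 is covered: preferential rate 0.5% applies instead.
The additional-duty order on 8921.80.18 targets Hesovia, not Fareth; it does not apply.
Duty = £160,703.69 × 0.5% = £803.52.
Line 2 (5822.54.28, Fareth, 3,705 m², £758,005.95):
Base rate for 5822.54.28 is 11% + £3.74/m².
Origin Fareth qualifies under the Faresta–Fareth agreement and 5822.54.28 is covered: preferential rate 4% applies instead.
Duty = £758,005.95 × 4% = £30,320.24.
Total = £803.52 + £30,320.24 = £31,123.76.

£31,123.76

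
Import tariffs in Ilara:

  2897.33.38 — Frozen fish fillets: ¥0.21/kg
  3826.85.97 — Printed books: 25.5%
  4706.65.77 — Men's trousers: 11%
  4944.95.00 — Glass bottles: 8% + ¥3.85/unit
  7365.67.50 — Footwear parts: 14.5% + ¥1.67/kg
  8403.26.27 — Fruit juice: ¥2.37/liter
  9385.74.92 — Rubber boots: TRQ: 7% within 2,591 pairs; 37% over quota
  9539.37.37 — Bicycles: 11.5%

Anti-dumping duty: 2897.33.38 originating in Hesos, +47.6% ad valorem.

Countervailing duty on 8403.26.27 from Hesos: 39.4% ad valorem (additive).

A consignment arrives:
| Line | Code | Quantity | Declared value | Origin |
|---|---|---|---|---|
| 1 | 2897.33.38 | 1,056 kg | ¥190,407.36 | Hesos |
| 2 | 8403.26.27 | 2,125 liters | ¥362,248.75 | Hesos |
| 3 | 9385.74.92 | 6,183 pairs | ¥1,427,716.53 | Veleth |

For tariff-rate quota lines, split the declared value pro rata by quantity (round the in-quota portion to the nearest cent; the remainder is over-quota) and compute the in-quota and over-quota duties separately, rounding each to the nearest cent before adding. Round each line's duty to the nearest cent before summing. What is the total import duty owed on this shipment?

Line 1 (2897.33.38, Hesos, 1,056 kg, ¥190,407.36):
Base rate for 2897.33.38 is ¥0.21/kg.
Additional duty on 2897.33.38 from Hesos: +47.6% ad valorem. Applied ad valorem rate = 47.6%.
Duty = ¥190,407.36 × 47.6% + 1,056 × ¥0.21 = ¥90,855.66.
Line 2 (8403.26.27, Hesos, 2,125 liters, ¥362,248.75):
Base rate for 8403.26.27 is ¥2.37/liter.
Additional duty on 8403.26.27 from Hesos: +39.4% ad valorem. Applied ad valorem rate = 39.4%.
Duty = ¥362,248.75 × 39.4% + 2,125 × ¥2.37 = ¥147,762.26.
Line 3 (9385.74.92, Veleth, 6,183 pairs, ¥1,427,716.53):
Code 9385.74.92 is under a tariff-rate quota (threshold 2,591 pairs). In-quota: 2,591 pairs at 7%; over-quota: 3,592 pairs at 37%.
Pro-rata value split: in-quota = ¥1,427,716.53 × 2,591/6,183 = ¥598,287.81; over-quota = ¥1,427,716.53 − ¥598,287.81 = ¥829,428.72.
In-quota duty = ¥598,287.81 × 7% = ¥41,880.15. Over-quota duty = ¥829,428.72 × 37% = ¥306,888.63.
Line duty = ¥41,880.15 + ¥306,888.63 = ¥348,768.78.
Total = ¥90,855.66 + ¥147,762.26 + ¥348,768.78 = ¥587,386.70.

¥587,386.70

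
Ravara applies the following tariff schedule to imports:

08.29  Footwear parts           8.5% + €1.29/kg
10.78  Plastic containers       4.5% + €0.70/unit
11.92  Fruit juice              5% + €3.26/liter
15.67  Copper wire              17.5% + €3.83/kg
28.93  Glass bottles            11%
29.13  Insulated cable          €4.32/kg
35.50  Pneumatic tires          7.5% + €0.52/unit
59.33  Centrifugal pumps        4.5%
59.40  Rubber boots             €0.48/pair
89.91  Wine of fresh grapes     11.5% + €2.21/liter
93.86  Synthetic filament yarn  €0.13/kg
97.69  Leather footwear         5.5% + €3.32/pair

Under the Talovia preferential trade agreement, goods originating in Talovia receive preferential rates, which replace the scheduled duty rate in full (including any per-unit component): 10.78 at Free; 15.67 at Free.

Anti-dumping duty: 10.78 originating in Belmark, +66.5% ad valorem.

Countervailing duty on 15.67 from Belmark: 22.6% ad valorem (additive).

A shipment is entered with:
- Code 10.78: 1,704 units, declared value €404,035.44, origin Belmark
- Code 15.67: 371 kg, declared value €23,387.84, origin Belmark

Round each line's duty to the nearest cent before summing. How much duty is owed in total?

€298,857.41

Line 1 (10.78, Belmark, 1,704 units, €404,035.44):
Base rate for 10.78 is 4.5% + €0.70/unit.
10.78 has an FTA preferential rate, but origin Belmark is not Talovia; base rate stands.
Additional duty on 10.78 from Belmark: +66.5%. Applied ad valorem rate: 4.5% + 66.5% = 71%.
Duty = €404,035.44 × 71% + 1,704 × €0.70 = €288,057.96.
Line 2 (15.67, Belmark, 371 kg, €23,387.84):
Base rate for 15.67 is 17.5% + €3.83/kg.
15.67 has an FTA preferential rate, but origin Belmark is not Talovia; base rate stands.
Additional duty on 15.67 from Belmark: +22.6%. Applied ad valorem rate: 17.5% + 22.6% = 40.1%.
Duty = €23,387.84 × 40.1% + 371 × €3.83 = €10,799.45.
Total = €288,057.96 + €10,799.45 = €298,857.41.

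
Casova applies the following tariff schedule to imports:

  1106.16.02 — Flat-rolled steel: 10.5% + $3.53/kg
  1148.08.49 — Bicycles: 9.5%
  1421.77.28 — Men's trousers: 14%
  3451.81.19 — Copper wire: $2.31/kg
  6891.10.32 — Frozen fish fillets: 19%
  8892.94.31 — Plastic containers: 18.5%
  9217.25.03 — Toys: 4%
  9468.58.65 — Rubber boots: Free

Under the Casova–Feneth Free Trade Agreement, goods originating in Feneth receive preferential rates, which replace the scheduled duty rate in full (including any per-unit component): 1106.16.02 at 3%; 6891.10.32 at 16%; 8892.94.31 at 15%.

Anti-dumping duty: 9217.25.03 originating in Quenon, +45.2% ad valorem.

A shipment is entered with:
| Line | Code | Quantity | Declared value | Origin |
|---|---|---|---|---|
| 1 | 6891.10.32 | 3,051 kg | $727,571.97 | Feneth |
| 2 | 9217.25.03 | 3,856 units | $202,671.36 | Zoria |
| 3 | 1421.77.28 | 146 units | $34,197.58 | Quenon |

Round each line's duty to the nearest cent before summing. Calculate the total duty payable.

Line 1 (6891.10.32, Feneth, 3,051 kg, $727,571.97):
Base rate for 6891.10.32 is 19%.
Origin Feneth qualifies under the Casova–Feneth agreement and 6891.10.32 is covered: preferential rate 16% applies instead.
Duty = $727,571.97 × 16% = $116,411.52.
Line 2 (9217.25.03, Zoria, 3,856 units, $202,671.36):
Base rate for 9217.25.03 is 4%.
The additional-duty order on 9217.25.03 targets Quenon, not Zoria; it does not apply.
Duty = $202,671.36 × 4% = $8,106.85.
Line 3 (1421.77.28, Quenon, 146 units, $34,197.58):
Base rate for 1421.77.28 is 14%.
Duty = $34,197.58 × 14% = $4,787.66.
Total = $116,411.52 + $8,106.85 + $4,787.66 = $129,306.03.

$129,306.03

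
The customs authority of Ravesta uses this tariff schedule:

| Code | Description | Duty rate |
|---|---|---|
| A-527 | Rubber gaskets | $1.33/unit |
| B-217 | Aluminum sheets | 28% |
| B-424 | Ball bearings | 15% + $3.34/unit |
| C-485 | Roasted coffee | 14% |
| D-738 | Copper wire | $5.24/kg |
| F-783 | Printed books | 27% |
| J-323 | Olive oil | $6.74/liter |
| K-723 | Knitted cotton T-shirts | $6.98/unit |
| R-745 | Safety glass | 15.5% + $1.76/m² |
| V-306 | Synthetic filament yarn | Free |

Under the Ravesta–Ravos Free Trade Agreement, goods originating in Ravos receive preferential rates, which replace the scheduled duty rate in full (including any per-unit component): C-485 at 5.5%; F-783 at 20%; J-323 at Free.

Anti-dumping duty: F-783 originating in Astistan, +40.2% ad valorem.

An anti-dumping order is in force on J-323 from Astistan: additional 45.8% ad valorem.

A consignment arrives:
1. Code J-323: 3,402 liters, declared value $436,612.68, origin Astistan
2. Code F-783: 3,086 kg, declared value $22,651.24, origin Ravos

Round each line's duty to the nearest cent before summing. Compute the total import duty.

Line 1 (J-323, Astistan, 3,402 liters, $436,612.68):
Base rate for J-323 is $6.74/liter.
J-323 has an FTA preferential rate, but origin Astistan is not Ravos; base rate stands.
Additional duty on J-323 from Astistan: +45.8% ad valorem. Applied ad valorem rate = 45.8%.
Duty = $436,612.68 × 45.8% + 3,402 × $6.74 = $222,898.09.
Line 2 (F-783, Ravos, 3,086 kg, $22,651.24):
Base rate for F-783 is 27%.
Origin Ravos qualifies under the Ravesta–Ravos agreement and F-783 is covered: preferential rate 20% applies instead.
The additional-duty order on F-783 targets Astistan, not Ravos; it does not apply.
Duty = $22,651.24 × 20% = $4,530.25.
Total = $222,898.09 + $4,530.25 = $227,428.34.

$227,428.34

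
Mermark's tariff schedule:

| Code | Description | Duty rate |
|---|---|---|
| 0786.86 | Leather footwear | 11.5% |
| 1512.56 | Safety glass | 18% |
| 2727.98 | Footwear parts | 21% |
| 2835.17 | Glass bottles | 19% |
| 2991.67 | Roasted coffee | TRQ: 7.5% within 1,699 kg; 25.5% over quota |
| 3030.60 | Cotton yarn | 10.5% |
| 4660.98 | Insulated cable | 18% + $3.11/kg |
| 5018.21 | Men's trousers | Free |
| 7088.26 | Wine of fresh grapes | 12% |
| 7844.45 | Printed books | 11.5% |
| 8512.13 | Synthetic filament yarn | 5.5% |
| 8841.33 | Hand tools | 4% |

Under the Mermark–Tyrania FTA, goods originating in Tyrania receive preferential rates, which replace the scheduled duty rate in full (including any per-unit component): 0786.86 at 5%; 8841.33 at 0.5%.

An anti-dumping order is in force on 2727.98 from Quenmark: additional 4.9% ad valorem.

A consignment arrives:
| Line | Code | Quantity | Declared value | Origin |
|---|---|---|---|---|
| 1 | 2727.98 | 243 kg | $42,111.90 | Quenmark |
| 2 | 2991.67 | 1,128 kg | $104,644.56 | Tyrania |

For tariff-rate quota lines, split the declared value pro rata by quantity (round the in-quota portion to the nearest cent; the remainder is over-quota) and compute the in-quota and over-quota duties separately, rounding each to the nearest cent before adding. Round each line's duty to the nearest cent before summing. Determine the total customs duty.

$18,755.32

Line 1 (2727.98, Quenmark, 243 kg, $42,111.90):
Base rate for 2727.98 is 21%.
Additional duty on 2727.98 from Quenmark: +4.9%. Applied ad valorem rate: 21% + 4.9% = 25.9%.
Duty = $42,111.90 × 25.9% = $10,906.98.
Line 2 (2991.67, Tyrania, 1,128 kg, $104,644.56):
Code 2991.67 is under a tariff-rate quota (threshold 1,699 kg). Quantity 1,128 kg is within the quota, so the in-quota rate 7.5% applies to the full value.
Duty = $104,644.56 × 7.5% = $7,848.34.
Total = $10,906.98 + $7,848.34 = $18,755.32.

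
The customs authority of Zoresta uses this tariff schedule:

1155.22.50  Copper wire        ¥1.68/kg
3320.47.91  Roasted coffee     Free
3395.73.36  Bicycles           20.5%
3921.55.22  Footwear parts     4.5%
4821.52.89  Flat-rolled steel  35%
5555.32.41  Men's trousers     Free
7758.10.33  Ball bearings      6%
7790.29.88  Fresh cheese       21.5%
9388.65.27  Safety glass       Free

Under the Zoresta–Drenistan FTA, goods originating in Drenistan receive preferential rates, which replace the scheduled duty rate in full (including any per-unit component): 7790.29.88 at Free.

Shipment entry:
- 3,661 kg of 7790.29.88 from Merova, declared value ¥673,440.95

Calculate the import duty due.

Line 1 (7790.29.88, Merova, 3,661 kg, ¥673,440.95):
Base rate for 7790.29.88 is 21.5%.
7790.29.88 has an FTA preferential rate, but origin Merova is not Drenistan; base rate stands.
Duty = ¥673,440.95 × 21.5% = ¥144,789.80.

¥144,789.80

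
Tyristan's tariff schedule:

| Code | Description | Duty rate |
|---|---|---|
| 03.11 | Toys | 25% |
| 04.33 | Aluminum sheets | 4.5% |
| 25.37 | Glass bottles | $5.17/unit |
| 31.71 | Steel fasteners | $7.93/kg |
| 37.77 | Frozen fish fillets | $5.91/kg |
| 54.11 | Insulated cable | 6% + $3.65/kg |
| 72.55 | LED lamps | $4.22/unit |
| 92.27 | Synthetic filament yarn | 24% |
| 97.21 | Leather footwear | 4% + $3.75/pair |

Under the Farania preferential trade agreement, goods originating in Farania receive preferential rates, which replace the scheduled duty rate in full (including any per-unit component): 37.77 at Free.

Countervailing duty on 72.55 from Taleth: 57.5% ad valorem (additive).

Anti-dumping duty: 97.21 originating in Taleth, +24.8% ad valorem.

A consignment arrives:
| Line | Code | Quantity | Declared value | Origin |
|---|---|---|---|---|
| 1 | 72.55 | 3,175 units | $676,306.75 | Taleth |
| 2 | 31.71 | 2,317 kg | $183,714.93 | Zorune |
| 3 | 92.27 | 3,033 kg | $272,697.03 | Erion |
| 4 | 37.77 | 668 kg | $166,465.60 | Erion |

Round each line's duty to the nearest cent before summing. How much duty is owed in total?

Line 1 (72.55, Taleth, 3,175 units, $676,306.75):
Base rate for 72.55 is $4.22/unit.
Additional duty on 72.55 from Taleth: +57.5% ad valorem. Applied ad valorem rate = 57.5%.
Duty = $676,306.75 × 57.5% + 3,175 × $4.22 = $402,274.88.
Line 2 (31.71, Zorune, 2,317 kg, $183,714.93):
Base rate for 31.71 is $7.93/kg.
Duty = 2,317 × $7.93 = $18,373.81.
Line 3 (92.27, Erion, 3,033 kg, $272,697.03):
Base rate for 92.27 is 24%.
Duty = $272,697.03 × 24% = $65,447.29.
Line 4 (37.77, Erion, 668 kg, $166,465.60):
Base rate for 37.77 is $5.91/kg.
37.77 has an FTA preferential rate, but origin Erion is not Farania; base rate stands.
Duty = 668 × $5.91 = $3,947.88.
Total = $402,274.88 + $18,373.81 + $65,447.29 + $3,947.88 = $490,043.86.

$490,043.86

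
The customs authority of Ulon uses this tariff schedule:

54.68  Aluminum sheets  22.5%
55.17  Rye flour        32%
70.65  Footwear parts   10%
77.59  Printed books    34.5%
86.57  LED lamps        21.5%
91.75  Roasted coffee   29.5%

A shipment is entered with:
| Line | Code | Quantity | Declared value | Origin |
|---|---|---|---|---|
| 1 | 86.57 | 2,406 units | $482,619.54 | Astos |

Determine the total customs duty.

$103,763.20

Line 1 (86.57, Astos, 2,406 units, $482,619.54):
Base rate for 86.57 is 21.5%.
Duty = $482,619.54 × 21.5% = $103,763.20.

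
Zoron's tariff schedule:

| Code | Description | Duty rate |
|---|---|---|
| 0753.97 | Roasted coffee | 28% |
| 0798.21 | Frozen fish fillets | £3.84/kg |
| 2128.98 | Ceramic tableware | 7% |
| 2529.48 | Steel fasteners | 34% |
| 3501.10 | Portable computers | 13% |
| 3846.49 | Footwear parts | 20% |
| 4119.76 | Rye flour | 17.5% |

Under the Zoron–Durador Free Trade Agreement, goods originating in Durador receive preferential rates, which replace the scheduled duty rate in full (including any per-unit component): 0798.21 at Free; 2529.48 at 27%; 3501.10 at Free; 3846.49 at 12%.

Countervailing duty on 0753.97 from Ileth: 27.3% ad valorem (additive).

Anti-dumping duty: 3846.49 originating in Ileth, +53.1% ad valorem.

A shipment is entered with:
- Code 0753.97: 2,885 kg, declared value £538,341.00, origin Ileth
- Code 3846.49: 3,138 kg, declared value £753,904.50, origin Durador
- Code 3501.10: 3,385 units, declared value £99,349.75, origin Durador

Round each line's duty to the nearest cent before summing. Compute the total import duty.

Line 1 (0753.97, Ileth, 2,885 kg, £538,341.00):
Base rate for 0753.97 is 28%.
Additional duty on 0753.97 from Ileth: +27.3%. Applied ad valorem rate: 28% + 27.3% = 55.3%.
Duty = £538,341.00 × 55.3% = £297,702.57.
Line 2 (3846.49, Durador, 3,138 kg, £753,904.50):
Base rate for 3846.49 is 20%.
Origin Durador qualifies under the Zoron–Durador agreement and 3846.49 is covered: preferential rate 12% applies instead.
The additional-duty order on 3846.49 targets Ileth, not Durador; it does not apply.
Duty = £753,904.50 × 12% = £90,468.54.
Line 3 (3501.10, Durador, 3,385 units, £99,349.75):
Base rate for 3501.10 is 13%.
Origin Durador qualifies under the Zoron–Durador agreement and 3501.10 is covered: preferential rate Free applies instead.
Duty = £99,349.75 × 0% = £0.00.
Total = £297,702.57 + £90,468.54 + £0.00 = £388,171.11.

£388,171.11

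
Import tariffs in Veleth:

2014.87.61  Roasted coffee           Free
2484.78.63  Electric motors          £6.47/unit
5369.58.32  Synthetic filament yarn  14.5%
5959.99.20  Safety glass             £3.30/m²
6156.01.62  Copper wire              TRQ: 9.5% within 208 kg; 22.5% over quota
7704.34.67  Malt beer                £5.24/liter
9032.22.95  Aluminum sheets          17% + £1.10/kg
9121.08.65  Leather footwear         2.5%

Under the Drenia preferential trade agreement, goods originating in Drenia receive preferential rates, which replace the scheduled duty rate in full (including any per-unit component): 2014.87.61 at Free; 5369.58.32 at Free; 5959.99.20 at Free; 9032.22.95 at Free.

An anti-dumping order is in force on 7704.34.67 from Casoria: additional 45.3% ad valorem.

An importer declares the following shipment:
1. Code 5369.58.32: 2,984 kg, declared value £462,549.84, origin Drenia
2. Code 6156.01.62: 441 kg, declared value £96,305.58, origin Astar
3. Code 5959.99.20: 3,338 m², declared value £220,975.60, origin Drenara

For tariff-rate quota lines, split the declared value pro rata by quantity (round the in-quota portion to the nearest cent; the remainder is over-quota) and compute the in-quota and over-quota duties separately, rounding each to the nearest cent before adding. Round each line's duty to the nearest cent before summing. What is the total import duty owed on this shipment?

Line 1 (5369.58.32, Drenia, 2,984 kg, £462,549.84):
Base rate for 5369.58.32 is 14.5%.
Origin Drenia qualifies under the Veleth–Drenia agreement and 5369.58.32 is covered: preferential rate Free applies instead.
Duty = £462,549.84 × 0% = £0.00.
Line 2 (6156.01.62, Astar, 441 kg, £96,305.58):
Code 6156.01.62 is under a tariff-rate quota (threshold 208 kg). In-quota: 208 kg at 9.5%; over-quota: 233 kg at 22.5%.
Pro-rata value split: in-quota = £96,305.58 × 208/441 = £45,423.04; over-quota = £96,305.58 − £45,423.04 = £50,882.54.
In-quota duty = £45,423.04 × 9.5% = £4,315.19. Over-quota duty = £50,882.54 × 22.5% = £11,448.57.
Line duty = £4,315.19 + £11,448.57 = £15,763.76.
Line 3 (5959.99.20, Drenara, 3,338 m², £220,975.60):
Base rate for 5959.99.20 is £3.30/m².
5959.99.20 has an FTA preferential rate, but origin Drenara is not Drenia; base rate stands.
Duty = 3,338 × £3.30 = £11,015.40.
Total = £0.00 + £15,763.76 + £11,015.40 = £26,779.16.

£26,779.16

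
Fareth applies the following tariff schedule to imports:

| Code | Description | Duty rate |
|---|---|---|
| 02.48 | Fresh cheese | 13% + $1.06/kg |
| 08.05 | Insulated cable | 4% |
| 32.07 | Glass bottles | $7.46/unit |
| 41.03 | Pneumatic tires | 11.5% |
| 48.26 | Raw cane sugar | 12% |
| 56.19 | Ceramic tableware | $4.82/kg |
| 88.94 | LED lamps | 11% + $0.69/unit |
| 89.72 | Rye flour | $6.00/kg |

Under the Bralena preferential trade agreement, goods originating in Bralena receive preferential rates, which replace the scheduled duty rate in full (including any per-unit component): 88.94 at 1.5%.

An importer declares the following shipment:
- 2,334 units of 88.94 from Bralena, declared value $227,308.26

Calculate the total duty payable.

Line 1 (88.94, Bralena, 2,334 units, $227,308.26):
Base rate for 88.94 is 11% + $0.69/unit.
Origin Bralena qualifies under the Fareth–Bralena agreement and 88.94 is covered: preferential rate 1.5% applies instead.
Duty = $227,308.26 × 1.5% = $3,409.62.

$3,409.62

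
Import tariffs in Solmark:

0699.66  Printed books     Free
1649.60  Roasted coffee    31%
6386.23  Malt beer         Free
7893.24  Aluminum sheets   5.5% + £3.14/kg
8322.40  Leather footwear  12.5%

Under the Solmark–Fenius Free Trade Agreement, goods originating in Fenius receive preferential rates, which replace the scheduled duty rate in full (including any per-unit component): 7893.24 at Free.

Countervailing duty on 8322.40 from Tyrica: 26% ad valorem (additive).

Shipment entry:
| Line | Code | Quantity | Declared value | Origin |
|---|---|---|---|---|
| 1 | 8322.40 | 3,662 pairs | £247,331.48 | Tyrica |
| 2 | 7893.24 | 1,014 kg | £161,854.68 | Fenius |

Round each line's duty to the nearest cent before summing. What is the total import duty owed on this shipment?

£95,222.62

Line 1 (8322.40, Tyrica, 3,662 pairs, £247,331.48):
Base rate for 8322.40 is 12.5%.
Additional duty on 8322.40 from Tyrica: +26%. Applied ad valorem rate: 12.5% + 26% = 38.5%.
Duty = £247,331.48 × 38.5% = £95,222.62.
Line 2 (7893.24, Fenius, 1,014 kg, £161,854.68):
Base rate for 7893.24 is 5.5% + £3.14/kg.
Origin Fenius qualifies under the Solmark–Fenius agreement and 7893.24 is covered: preferential rate Free applies instead.
Duty = £161,854.68 × 0% = £0.00.
Total = £95,222.62 + £0.00 = £95,222.62.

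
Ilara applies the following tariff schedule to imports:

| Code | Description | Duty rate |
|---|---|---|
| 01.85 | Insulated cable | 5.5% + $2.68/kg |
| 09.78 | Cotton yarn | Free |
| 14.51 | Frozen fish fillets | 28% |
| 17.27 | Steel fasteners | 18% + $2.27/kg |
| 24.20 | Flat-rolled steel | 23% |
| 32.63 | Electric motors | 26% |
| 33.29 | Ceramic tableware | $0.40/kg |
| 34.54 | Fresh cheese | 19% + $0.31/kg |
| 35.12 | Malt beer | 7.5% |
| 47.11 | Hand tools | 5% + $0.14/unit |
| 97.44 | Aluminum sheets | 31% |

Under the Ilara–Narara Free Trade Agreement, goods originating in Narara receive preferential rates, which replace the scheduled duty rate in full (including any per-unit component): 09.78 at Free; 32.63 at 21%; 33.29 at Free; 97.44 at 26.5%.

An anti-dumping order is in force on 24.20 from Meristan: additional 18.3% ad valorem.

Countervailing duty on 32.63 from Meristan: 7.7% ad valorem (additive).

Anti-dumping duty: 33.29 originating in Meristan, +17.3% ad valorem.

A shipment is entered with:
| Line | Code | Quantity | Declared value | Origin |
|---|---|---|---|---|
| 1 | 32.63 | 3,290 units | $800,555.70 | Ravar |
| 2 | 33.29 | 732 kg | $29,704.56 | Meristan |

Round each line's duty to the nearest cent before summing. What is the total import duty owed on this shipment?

Line 1 (32.63, Ravar, 3,290 units, $800,555.70):
Base rate for 32.63 is 26%.
32.63 has an FTA preferential rate, but origin Ravar is not Narara; base rate stands.
The additional-duty order on 32.63 targets Meristan, not Ravar; it does not apply.
Duty = $800,555.70 × 26% = $208,144.48.
Line 2 (33.29, Meristan, 732 kg, $29,704.56):
Base rate for 33.29 is $0.40/kg.
33.29 has an FTA preferential rate, but origin Meristan is not Narara; base rate stands.
Additional duty on 33.29 from Meristan: +17.3% ad valorem. Applied ad valorem rate = 17.3%.
Duty = $29,704.56 × 17.3% + 732 × $0.40 = $5,431.69.
Total = $208,144.48 + $5,431.69 = $213,576.17.

$213,576.17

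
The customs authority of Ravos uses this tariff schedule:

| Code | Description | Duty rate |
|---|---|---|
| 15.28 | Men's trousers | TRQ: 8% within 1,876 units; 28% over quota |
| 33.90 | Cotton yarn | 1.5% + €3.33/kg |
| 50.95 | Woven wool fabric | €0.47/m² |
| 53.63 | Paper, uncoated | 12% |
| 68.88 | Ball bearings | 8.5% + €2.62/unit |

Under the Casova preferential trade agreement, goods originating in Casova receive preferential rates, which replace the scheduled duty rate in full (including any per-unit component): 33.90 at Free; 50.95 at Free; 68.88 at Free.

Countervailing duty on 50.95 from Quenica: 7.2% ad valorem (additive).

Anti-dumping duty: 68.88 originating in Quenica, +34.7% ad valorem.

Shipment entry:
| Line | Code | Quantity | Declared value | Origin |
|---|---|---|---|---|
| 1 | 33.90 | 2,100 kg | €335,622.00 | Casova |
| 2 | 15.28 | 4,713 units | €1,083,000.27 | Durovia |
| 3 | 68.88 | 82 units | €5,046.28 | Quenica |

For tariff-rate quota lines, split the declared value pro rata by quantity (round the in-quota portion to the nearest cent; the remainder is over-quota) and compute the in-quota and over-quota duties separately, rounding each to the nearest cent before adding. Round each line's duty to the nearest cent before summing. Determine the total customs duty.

€219,417.69

Line 1 (33.90, Casova, 2,100 kg, €335,622.00):
Base rate for 33.90 is 1.5% + €3.33/kg.
Origin Casova qualifies under the Ravos–Casova agreement and 33.90 is covered: preferential rate Free applies instead.
Duty = €335,622.00 × 0% = €0.00.
Line 2 (15.28, Durovia, 4,713 units, €1,083,000.27):
Code 15.28 is under a tariff-rate quota (threshold 1,876 units). In-quota: 1,876 units at 8%; over-quota: 2,837 units at 28%.
Pro-rata value split: in-quota = €1,083,000.27 × 1,876/4,713 = €431,086.04; over-quota = €1,083,000.27 − €431,086.04 = €651,914.23.
In-quota duty = €431,086.04 × 8% = €34,486.88. Over-quota duty = €651,914.23 × 28% = €182,535.98.
Line duty = €34,486.88 + €182,535.98 = €217,022.86.
Line 3 (68.88, Quenica, 82 units, €5,046.28):
Base rate for 68.88 is 8.5% + €2.62/unit.
68.88 has an FTA preferential rate, but origin Quenica is not Casova; base rate stands.
Additional duty on 68.88 from Quenica: +34.7%. Applied ad valorem rate: 8.5% + 34.7% = 43.2%.
Duty = €5,046.28 × 43.2% + 82 × €2.62 = €2,394.83.
Total = €0.00 + €217,022.86 + €2,394.83 = €219,417.69.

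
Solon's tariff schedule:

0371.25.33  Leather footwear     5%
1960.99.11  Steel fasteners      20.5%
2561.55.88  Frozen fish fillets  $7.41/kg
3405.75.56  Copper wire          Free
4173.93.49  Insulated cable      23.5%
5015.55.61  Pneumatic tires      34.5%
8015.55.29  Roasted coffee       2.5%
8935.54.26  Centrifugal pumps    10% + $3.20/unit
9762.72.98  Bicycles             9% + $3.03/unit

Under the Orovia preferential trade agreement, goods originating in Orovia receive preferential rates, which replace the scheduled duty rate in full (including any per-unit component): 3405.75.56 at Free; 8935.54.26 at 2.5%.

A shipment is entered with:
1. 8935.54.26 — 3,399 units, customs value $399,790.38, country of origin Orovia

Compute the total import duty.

$9,994.76

Line 1 (8935.54.26, Orovia, 3,399 units, $399,790.38):
Base rate for 8935.54.26 is 10% + $3.20/unit.
Origin Orovia qualifies under the Solon–Orovia agreement and 8935.54.26 is covered: preferential rate 2.5% applies instead.
Duty = $399,790.38 × 2.5% = $9,994.76.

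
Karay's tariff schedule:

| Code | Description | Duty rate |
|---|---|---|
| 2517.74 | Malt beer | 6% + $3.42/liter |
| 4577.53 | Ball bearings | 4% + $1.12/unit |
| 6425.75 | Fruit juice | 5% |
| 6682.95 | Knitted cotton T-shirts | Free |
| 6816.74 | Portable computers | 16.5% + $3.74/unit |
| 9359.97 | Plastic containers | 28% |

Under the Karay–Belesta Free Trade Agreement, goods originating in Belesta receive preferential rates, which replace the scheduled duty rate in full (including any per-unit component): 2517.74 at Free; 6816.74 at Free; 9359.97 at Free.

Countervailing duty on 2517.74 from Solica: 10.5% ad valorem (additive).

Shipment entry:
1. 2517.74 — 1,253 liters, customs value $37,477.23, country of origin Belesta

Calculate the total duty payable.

Line 1 (2517.74, Belesta, 1,253 liters, $37,477.23):
Base rate for 2517.74 is 6% + $3.42/liter.
Origin Belesta qualifies under the Karay–Belesta agreement and 2517.74 is covered: preferential rate Free applies instead.
The additional-duty order on 2517.74 targets Solica, not Belesta; it does not apply.
Duty = $37,477.23 × 0% = $0.00.

$0.00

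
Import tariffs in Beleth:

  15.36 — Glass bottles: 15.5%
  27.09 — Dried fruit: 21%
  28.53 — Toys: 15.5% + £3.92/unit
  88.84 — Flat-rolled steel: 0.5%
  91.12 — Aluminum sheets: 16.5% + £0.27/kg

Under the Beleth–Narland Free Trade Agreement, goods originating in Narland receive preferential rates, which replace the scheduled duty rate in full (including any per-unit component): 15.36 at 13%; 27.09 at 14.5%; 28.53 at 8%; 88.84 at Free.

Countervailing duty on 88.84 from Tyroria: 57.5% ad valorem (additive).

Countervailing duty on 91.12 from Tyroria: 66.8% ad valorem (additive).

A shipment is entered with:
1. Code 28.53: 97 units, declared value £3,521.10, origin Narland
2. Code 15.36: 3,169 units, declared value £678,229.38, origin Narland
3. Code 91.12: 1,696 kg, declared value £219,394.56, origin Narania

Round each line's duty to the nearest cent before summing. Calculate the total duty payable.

Line 1 (28.53, Narland, 97 units, £3,521.10):
Base rate for 28.53 is 15.5% + £3.92/unit.
Origin Narland qualifies under the Beleth–Narland agreement and 28.53 is covered: preferential rate 8% applies instead.
Duty = £3,521.10 × 8% = £281.69.
Line 2 (15.36, Narland, 3,169 units, £678,229.38):
Base rate for 15.36 is 15.5%.
Origin Narland qualifies under the Beleth–Narland agreement and 15.36 is covered: preferential rate 13% applies instead.
Duty = £678,229.38 × 13% = £88,169.82.
Line 3 (91.12, Narania, 1,696 kg, £219,394.56):
Base rate for 91.12 is 16.5% + £0.27/kg.
The additional-duty order on 91.12 targets Tyroria, not Narania; it does not apply.
Duty = £219,394.56 × 16.5% + 1,696 × £0.27 = £36,658.02.
Total = £281.69 + £88,169.82 + £36,658.02 = £125,109.53.

£125,109.53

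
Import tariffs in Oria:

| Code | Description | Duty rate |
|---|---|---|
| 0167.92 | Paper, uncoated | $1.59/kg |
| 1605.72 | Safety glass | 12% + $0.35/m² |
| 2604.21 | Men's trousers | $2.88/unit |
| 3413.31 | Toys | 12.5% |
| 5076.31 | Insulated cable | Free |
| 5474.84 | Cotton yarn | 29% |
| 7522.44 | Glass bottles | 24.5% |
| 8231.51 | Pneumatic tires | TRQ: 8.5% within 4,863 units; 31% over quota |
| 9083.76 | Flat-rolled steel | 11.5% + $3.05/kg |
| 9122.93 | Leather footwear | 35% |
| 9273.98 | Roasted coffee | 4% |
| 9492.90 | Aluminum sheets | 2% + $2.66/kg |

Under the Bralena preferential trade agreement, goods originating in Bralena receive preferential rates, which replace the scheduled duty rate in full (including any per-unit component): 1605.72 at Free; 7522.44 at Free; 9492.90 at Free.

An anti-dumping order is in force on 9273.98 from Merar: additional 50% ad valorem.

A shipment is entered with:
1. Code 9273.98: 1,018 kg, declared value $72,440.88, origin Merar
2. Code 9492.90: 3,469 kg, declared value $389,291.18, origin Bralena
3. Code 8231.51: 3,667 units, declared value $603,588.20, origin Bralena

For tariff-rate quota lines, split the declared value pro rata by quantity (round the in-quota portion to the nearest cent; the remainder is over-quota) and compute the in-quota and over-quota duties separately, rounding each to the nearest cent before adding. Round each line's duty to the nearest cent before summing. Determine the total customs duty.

$90,423.08

Line 1 (9273.98, Merar, 1,018 kg, $72,440.88):
Base rate for 9273.98 is 4%.
Additional duty on 9273.98 from Merar: +50%. Applied ad valorem rate: 4% + 50% = 54%.
Duty = $72,440.88 × 54% = $39,118.08.
Line 2 (9492.90, Bralena, 3,469 kg, $389,291.18):
Base rate for 9492.90 is 2% + $2.66/kg.
Origin Bralena qualifies under the Oria–Bralena agreement and 9492.90 is covered: preferential rate Free applies instead.
Duty = $389,291.18 × 0% = $0.00.
Line 3 (8231.51, Bralena, 3,667 units, $603,588.20):
Code 8231.51 is under a tariff-rate quota (threshold 4,863 units). Quantity 3,667 units is within the quota, so the in-quota rate 8.5% applies to the full value.
Duty = $603,588.20 × 8.5% = $51,305.00.
Total = $39,118.08 + $0.00 + $51,305.00 = $90,423.08.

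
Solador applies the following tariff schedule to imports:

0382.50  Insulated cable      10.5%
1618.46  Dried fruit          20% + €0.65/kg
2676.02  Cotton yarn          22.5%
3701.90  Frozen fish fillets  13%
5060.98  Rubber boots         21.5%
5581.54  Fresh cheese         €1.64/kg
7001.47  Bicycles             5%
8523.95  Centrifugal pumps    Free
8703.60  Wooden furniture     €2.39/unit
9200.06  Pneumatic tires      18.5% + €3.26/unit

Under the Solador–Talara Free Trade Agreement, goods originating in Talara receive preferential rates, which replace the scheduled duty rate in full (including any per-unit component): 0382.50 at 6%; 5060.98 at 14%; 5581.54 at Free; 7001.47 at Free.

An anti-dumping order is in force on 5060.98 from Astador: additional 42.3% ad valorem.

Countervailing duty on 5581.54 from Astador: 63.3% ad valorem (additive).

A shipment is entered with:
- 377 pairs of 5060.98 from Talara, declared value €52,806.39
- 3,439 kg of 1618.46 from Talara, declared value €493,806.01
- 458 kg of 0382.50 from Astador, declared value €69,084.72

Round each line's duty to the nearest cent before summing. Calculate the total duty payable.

€115,643.34

Line 1 (5060.98, Talara, 377 pairs, €52,806.39):
Base rate for 5060.98 is 21.5%.
Origin Talara qualifies under the Solador–Talara agreement and 5060.98 is covered: preferential rate 14% applies instead.
The additional-duty order on 5060.98 targets Astador, not Talara; it does not apply.
Duty = €52,806.39 × 14% = €7,392.89.
Line 2 (1618.46, Talara, 3,439 kg, €493,806.01):
Base rate for 1618.46 is 20% + €0.65/kg.
Origin Talara is the FTA partner but 1618.46 is not on the preference list; base rate stands.
Duty = €493,806.01 × 20% + 3,439 × €0.65 = €100,996.55.
Line 3 (0382.50, Astador, 458 kg, €69,084.72):
Base rate for 0382.50 is 10.5%.
0382.50 has an FTA preferential rate, but origin Astador is not Talara; base rate stands.
Duty = €69,084.72 × 10.5% = €7,253.90.
Total = €7,392.89 + €100,996.55 + €7,253.90 = €115,643.34.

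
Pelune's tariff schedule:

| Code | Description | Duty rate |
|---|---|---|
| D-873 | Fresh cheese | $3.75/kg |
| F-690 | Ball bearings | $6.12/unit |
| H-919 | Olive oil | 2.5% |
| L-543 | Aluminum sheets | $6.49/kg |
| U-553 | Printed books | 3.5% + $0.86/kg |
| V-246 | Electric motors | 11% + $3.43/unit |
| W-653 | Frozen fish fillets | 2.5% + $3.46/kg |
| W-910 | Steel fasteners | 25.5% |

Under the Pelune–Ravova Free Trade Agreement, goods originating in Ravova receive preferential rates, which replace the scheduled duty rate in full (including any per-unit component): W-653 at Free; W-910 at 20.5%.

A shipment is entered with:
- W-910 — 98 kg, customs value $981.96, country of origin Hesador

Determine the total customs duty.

Line 1 (W-910, Hesador, 98 kg, $981.96):
Base rate for W-910 is 25.5%.
W-910 has an FTA preferential rate, but origin Hesador is not Ravova; base rate stands.
Duty = $981.96 × 25.5% = $250.40.

$250.40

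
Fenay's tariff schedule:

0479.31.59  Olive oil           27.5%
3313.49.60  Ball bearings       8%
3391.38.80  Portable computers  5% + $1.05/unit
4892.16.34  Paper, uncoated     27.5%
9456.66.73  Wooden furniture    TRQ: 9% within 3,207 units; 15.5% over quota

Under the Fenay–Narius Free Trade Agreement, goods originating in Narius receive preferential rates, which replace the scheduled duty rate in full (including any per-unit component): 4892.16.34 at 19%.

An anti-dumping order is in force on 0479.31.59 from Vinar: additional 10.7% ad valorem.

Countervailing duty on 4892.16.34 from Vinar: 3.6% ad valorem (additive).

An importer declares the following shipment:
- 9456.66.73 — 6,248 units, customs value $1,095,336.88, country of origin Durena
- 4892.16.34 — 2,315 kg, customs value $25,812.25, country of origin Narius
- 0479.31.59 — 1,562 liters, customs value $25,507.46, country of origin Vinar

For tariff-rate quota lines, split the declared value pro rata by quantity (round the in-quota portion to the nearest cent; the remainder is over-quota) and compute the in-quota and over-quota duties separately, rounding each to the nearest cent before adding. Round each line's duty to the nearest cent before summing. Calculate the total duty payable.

Line 1 (9456.66.73, Durena, 6,248 units, $1,095,336.88):
Code 9456.66.73 is under a tariff-rate quota (threshold 3,207 units). In-quota: 3,207 units at 9%; over-quota: 3,041 units at 15.5%.
Pro-rata value split: in-quota = $1,095,336.88 × 3,207/6,248 = $562,219.17; over-quota = $1,095,336.88 − $562,219.17 = $533,117.71.
In-quota duty = $562,219.17 × 9% = $50,599.73. Over-quota duty = $533,117.71 × 15.5% = $82,633.25.
Line duty = $50,599.73 + $82,633.25 = $133,232.98.
Line 2 (4892.16.34, Narius, 2,315 kg, $25,812.25):
Base rate for 4892.16.34 is 27.5%.
Origin Narius qualifies under the Fenay–Narius agreement and 4892.16.34 is covered: preferential rate 19% applies instead.
The additional-duty order on 4892.16.34 targets Vinar, not Narius; it does not apply.
Duty = $25,812.25 × 19% = $4,904.33.
Line 3 (0479.31.59, Vinar, 1,562 liters, $25,507.46):
Base rate for 0479.31.59 is 27.5%.
Additional duty on 0479.31.59 from Vinar: +10.7%. Applied ad valorem rate: 27.5% + 10.7% = 38.2%.
Duty = $25,507.46 × 38.2% = $9,743.85.
Total = $133,232.98 + $4,904.33 + $9,743.85 = $147,881.16.

$147,881.16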